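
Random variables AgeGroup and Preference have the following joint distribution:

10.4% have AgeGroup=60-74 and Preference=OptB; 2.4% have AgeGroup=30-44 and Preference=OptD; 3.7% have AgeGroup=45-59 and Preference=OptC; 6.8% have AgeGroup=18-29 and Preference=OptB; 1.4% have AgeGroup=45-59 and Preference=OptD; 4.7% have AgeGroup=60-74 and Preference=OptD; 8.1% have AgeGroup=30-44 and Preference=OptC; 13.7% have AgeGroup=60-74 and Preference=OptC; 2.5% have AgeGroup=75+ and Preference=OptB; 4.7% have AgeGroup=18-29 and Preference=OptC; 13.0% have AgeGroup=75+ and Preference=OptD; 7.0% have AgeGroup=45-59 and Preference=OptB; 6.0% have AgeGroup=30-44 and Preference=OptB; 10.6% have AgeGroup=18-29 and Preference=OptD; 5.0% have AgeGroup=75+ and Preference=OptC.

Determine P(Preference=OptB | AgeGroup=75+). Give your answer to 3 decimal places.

P(AgeGroup=75+) = 0.025 + 0.050 + 0.130 = 0.205.
P(Preference=OptB | AgeGroup=75+) = 0.025/0.205 = 0.122.

0.122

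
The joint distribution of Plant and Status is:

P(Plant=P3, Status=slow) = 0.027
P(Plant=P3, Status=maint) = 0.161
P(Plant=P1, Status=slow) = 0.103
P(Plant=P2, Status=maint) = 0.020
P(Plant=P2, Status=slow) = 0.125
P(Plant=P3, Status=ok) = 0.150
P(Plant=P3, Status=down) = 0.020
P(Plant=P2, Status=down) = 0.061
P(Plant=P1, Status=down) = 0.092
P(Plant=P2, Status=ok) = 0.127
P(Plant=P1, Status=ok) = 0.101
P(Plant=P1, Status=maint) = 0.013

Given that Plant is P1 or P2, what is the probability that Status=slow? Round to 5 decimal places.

0.35514

P(Plant=P1) = 0.101 + 0.103 + 0.092 + 0.013 = 0.309.
P(Plant=P2) = 0.127 + 0.125 + 0.061 + 0.020 = 0.333.
P(Plant ∈ {P1, P2}) = 0.309 + 0.333 = 0.642; P(Status=slow, Plant ∈ {P1, P2}) = 0.103 + 0.125 = 0.228.
P(Status=slow | Plant ∈ {P1, P2}) = 0.228/0.642 = 0.35514.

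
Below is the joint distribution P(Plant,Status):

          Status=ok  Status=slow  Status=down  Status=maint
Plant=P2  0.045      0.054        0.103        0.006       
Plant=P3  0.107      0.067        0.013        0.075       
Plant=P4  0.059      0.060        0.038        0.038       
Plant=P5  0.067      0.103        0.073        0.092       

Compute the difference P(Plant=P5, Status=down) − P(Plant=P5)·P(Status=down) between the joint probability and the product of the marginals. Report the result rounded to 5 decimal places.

-0.00305

P(Plant=P5) = 0.067 + 0.103 + 0.073 + 0.092 = 0.335.
P(Status=down) = 0.103 + 0.013 + 0.038 + 0.073 = 0.227.
P(Plant=P5, Status=down) − P(Plant=P5)P(Status=down) = 0.073 − 0.335×0.227 = -0.00305.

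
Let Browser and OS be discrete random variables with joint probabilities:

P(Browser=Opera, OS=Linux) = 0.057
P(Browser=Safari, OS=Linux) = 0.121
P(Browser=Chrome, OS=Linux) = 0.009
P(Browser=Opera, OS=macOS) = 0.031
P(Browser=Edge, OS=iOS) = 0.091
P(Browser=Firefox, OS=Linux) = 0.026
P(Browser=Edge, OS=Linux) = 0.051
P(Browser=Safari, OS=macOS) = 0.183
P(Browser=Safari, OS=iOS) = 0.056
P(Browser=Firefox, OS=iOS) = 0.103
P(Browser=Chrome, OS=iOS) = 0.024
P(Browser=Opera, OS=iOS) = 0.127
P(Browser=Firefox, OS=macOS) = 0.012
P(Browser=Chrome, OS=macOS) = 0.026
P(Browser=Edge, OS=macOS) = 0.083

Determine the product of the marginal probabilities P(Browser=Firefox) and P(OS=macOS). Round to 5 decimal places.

P(Browser=Firefox) = 0.012 + 0.026 + 0.103 = 0.141.
P(OS=macOS) = 0.026 + 0.012 + 0.183 + 0.083 + 0.031 = 0.335.
Product: 0.141 × 0.335 = 0.04724.

0.04724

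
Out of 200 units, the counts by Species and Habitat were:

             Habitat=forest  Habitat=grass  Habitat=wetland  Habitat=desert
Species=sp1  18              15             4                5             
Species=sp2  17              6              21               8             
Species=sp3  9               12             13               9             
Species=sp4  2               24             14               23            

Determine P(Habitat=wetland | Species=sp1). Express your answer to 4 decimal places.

0.0952

Total with Species=sp1: 18 + 15 + 4 + 5 = 42.
P(Habitat=wetland | Species=sp1) = 4/42 = 0.0952.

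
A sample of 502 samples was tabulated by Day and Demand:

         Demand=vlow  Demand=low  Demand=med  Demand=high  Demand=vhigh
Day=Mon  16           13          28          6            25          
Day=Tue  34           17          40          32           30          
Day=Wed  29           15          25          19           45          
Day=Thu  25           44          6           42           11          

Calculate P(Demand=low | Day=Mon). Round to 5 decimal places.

Total with Day=Mon: 16 + 13 + 28 + 6 + 25 = 88.
P(Demand=low | Day=Mon) = 13/88 = 0.14773.

0.14773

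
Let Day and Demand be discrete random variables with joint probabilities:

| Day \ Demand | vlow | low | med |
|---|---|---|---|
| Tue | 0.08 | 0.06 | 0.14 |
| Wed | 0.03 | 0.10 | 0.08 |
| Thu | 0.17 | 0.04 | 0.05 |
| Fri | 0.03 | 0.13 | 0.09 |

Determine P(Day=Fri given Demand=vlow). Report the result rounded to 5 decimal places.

P(Demand=vlow) = 0.08 + 0.03 + 0.17 + 0.03 = 0.31.
P(Day=Fri | Demand=vlow) = 0.03/0.31 = 0.09677.

0.09677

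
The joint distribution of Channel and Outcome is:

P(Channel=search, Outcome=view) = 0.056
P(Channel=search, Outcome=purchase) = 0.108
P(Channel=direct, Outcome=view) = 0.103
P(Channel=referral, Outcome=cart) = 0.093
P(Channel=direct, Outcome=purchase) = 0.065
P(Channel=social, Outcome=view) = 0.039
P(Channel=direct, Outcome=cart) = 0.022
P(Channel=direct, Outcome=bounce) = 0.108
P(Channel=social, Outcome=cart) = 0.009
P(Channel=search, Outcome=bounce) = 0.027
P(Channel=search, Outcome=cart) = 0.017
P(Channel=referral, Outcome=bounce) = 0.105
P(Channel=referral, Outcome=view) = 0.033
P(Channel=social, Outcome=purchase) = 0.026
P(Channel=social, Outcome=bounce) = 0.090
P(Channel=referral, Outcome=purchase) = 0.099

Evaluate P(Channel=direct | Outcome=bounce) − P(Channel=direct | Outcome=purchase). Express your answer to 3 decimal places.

P(Outcome=bounce) = 0.027 + 0.090 + 0.108 + 0.105 = 0.330; P(Channel=direct | Outcome=bounce) = 0.108/0.330 = 0.3273.
P(Outcome=purchase) = 0.108 + 0.026 + 0.065 + 0.099 = 0.298; P(Channel=direct | Outcome=purchase) = 0.065/0.298 = 0.2181.
Difference = 0.109.

0.109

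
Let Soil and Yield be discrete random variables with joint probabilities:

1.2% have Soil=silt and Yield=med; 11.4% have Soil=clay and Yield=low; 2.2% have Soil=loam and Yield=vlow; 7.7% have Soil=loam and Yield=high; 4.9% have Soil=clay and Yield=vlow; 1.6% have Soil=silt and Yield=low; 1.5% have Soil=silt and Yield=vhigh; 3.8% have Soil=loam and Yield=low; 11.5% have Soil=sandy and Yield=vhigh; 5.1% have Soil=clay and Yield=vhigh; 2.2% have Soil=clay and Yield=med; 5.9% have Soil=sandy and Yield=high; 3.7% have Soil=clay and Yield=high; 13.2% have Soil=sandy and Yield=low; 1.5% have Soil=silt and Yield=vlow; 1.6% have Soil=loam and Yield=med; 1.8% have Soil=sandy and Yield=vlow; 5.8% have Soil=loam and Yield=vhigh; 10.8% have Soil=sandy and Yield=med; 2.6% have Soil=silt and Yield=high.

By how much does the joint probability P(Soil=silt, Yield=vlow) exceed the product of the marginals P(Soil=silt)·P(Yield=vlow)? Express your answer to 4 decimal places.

P(Soil=silt) = 0.015 + 0.016 + 0.012 + 0.026 + 0.015 = 0.084.
P(Yield=vlow) = 0.018 + 0.022 + 0.049 + 0.015 = 0.104.
P(Soil=silt, Yield=vlow) − P(Soil=silt)P(Yield=vlow) = 0.015 − 0.084×0.104 = 0.0063.

0.0063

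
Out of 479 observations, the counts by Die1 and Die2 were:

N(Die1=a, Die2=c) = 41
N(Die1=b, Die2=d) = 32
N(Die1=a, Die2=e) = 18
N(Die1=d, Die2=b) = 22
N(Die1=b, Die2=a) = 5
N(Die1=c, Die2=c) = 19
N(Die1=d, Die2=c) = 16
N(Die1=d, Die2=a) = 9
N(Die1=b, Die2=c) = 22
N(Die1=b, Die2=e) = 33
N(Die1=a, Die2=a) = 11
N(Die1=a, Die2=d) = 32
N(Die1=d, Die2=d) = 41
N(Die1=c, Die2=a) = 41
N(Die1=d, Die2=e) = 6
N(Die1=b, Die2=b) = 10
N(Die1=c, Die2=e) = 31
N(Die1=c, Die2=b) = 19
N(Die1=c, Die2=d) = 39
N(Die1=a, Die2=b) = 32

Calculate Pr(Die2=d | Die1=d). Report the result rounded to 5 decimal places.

0.43617

Total with Die1=d: 9 + 22 + 16 + 41 + 6 = 94.
P(Die2=d | Die1=d) = 41/94 = 0.43617.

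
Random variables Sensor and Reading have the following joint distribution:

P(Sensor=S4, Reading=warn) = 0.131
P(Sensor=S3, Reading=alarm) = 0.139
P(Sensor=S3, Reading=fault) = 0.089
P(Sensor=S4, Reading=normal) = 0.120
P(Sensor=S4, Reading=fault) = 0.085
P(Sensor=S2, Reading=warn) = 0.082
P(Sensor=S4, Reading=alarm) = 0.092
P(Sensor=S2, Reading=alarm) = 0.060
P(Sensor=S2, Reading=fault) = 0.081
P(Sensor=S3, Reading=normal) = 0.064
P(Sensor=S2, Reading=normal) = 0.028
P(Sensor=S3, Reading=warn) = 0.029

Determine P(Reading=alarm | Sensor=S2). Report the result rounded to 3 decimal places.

0.239

P(Sensor=S2) = 0.028 + 0.082 + 0.060 + 0.081 = 0.251.
P(Reading=alarm | Sensor=S2) = 0.060/0.251 = 0.239.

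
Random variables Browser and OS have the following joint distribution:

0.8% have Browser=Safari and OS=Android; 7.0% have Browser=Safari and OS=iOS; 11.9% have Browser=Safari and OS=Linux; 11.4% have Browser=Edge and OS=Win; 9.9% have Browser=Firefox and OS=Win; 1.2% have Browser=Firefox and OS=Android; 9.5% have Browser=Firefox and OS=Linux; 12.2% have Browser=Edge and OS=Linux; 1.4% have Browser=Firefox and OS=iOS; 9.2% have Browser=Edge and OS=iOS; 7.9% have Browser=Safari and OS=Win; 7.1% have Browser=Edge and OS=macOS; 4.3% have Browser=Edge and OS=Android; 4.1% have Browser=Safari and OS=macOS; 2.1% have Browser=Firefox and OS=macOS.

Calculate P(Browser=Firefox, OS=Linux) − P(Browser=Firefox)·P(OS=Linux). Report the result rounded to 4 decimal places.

0.0140

P(Browser=Firefox) = 0.099 + 0.021 + 0.095 + 0.014 + 0.012 = 0.241.
P(OS=Linux) = 0.095 + 0.119 + 0.122 = 0.336.
P(Browser=Firefox, OS=Linux) − P(Browser=Firefox)P(OS=Linux) = 0.095 − 0.241×0.336 = 0.0140.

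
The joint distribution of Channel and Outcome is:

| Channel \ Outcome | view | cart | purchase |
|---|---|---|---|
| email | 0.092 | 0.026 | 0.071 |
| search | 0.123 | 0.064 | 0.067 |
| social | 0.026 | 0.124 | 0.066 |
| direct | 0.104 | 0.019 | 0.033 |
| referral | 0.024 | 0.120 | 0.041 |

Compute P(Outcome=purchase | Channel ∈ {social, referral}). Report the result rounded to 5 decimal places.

P(Channel=social) = 0.026 + 0.124 + 0.066 = 0.216.
P(Channel=referral) = 0.024 + 0.120 + 0.041 = 0.185.
P(Channel ∈ {social, referral}) = 0.216 + 0.185 = 0.401; P(Outcome=purchase, Channel ∈ {social, referral}) = 0.066 + 0.041 = 0.107.
P(Outcome=purchase | Channel ∈ {social, referral}) = 0.107/0.401 = 0.26683.

0.26683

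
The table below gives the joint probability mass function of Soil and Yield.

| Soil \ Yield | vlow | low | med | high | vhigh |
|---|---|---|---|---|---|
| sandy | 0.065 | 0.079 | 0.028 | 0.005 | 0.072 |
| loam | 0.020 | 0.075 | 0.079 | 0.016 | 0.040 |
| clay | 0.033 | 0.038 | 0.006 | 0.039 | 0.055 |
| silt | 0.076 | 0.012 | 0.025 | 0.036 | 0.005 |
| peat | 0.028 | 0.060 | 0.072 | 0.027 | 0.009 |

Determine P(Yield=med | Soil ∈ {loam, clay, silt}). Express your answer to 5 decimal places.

0.19820

P(Soil=loam) = 0.020 + 0.075 + 0.079 + 0.016 + 0.040 = 0.230.
P(Soil=clay) = 0.033 + 0.038 + 0.006 + 0.039 + 0.055 = 0.171.
P(Soil=silt) = 0.076 + 0.012 + 0.025 + 0.036 + 0.005 = 0.154.
P(Soil ∈ {loam, clay, silt}) = 0.230 + 0.171 + 0.154 = 0.555; P(Yield=med, Soil ∈ {loam, clay, silt}) = 0.079 + 0.006 + 0.025 = 0.110.
P(Yield=med | Soil ∈ {loam, clay, silt}) = 0.110/0.555 = 0.19820.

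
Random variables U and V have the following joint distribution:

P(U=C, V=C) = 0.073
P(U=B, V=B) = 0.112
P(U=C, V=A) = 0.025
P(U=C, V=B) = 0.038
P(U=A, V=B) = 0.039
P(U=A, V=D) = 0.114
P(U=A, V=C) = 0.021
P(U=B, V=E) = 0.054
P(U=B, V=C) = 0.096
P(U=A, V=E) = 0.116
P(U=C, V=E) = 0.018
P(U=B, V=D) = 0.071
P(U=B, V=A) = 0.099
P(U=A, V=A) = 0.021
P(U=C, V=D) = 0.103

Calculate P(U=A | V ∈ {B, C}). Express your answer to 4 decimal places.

P(V=B) = 0.039 + 0.112 + 0.038 = 0.189.
P(V=C) = 0.021 + 0.096 + 0.073 = 0.190.
P(V ∈ {B, C}) = 0.189 + 0.190 = 0.379; P(U=A, V ∈ {B, C}) = 0.039 + 0.021 = 0.060.
P(U=A | V ∈ {B, C}) = 0.060/0.379 = 0.1583.

0.1583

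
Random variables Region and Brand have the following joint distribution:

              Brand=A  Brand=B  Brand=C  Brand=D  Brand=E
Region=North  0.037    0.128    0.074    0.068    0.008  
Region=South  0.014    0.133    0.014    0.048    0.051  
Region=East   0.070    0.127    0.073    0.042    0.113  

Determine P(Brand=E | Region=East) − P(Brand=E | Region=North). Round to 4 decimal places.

P(Region=East) = 0.070 + 0.127 + 0.073 + 0.042 + 0.113 = 0.425; P(Brand=E | Region=East) = 0.113/0.425 = 0.26588.
P(Region=North) = 0.037 + 0.128 + 0.074 + 0.068 + 0.008 = 0.315; P(Brand=E | Region=North) = 0.008/0.315 = 0.02540.
Difference = 0.2405.

0.2405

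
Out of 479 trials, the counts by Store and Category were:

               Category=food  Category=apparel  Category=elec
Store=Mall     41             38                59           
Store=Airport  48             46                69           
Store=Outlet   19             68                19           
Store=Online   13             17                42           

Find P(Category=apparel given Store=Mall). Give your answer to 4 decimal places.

0.2754

Total with Store=Mall: 41 + 38 + 59 = 138.
P(Category=apparel | Store=Mall) = 38/138 = 0.2754.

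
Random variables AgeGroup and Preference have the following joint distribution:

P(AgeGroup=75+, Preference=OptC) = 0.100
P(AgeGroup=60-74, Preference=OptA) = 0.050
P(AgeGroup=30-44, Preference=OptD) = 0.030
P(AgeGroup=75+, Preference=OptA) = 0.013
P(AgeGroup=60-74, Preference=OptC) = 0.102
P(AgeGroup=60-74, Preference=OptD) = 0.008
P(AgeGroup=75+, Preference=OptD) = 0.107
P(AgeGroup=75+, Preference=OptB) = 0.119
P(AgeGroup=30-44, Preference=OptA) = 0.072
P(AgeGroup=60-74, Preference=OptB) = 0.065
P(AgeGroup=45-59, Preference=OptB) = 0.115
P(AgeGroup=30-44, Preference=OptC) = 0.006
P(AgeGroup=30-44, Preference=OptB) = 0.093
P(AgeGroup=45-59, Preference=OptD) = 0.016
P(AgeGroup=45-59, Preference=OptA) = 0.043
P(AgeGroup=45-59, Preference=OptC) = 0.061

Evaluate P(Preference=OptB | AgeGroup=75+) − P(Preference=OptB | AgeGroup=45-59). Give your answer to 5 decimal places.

-0.13833

P(AgeGroup=75+) = 0.013 + 0.119 + 0.100 + 0.107 = 0.339; P(Preference=OptB | AgeGroup=75+) = 0.119/0.339 = 0.351032.
P(AgeGroup=45-59) = 0.043 + 0.115 + 0.061 + 0.016 = 0.235; P(Preference=OptB | AgeGroup=45-59) = 0.115/0.235 = 0.489362.
Difference = -0.13833.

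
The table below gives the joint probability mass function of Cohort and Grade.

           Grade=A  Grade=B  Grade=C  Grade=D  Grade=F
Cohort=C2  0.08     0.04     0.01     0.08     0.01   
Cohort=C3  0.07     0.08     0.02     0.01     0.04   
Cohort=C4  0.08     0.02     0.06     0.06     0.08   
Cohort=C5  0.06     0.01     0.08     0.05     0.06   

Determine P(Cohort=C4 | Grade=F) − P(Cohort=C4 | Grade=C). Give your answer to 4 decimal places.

0.0681

P(Grade=F) = 0.01 + 0.04 + 0.08 + 0.06 = 0.19; P(Cohort=C4 | Grade=F) = 0.08/0.19 = 0.42105.
P(Grade=C) = 0.01 + 0.02 + 0.06 + 0.08 = 0.17; P(Cohort=C4 | Grade=C) = 0.06/0.17 = 0.35294.
Difference = 0.0681.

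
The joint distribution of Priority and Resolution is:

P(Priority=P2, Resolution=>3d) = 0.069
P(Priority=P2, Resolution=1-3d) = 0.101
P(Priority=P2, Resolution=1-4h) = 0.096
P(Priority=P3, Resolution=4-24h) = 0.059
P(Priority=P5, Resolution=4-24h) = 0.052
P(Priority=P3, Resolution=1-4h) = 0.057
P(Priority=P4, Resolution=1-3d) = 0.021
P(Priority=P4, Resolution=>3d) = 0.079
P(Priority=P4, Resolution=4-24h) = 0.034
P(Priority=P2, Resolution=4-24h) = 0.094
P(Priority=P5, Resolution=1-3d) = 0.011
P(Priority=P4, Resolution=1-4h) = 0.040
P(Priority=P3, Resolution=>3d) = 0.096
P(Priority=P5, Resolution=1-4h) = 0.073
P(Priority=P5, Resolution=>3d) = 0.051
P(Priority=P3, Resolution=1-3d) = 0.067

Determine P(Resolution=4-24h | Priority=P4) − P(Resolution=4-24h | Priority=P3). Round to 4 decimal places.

-0.0161

P(Priority=P4) = 0.040 + 0.034 + 0.021 + 0.079 = 0.174; P(Resolution=4-24h | Priority=P4) = 0.034/0.174 = 0.19540.
P(Priority=P3) = 0.057 + 0.059 + 0.067 + 0.096 = 0.279; P(Resolution=4-24h | Priority=P3) = 0.059/0.279 = 0.21147.
Difference = -0.0161.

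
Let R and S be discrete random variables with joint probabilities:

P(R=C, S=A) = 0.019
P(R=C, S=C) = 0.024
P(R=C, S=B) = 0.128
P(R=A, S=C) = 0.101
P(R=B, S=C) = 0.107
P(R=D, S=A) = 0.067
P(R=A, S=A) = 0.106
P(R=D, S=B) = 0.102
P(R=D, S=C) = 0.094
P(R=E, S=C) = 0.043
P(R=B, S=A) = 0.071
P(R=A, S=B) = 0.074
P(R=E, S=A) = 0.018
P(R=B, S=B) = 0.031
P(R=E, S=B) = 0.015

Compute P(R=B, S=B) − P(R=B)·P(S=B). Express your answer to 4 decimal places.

P(R=B) = 0.071 + 0.031 + 0.107 = 0.209.
P(S=B) = 0.074 + 0.031 + 0.128 + 0.102 + 0.015 = 0.350.
P(R=B, S=B) − P(R=B)P(S=B) = 0.031 − 0.209×0.350 = -0.0422.

-0.0422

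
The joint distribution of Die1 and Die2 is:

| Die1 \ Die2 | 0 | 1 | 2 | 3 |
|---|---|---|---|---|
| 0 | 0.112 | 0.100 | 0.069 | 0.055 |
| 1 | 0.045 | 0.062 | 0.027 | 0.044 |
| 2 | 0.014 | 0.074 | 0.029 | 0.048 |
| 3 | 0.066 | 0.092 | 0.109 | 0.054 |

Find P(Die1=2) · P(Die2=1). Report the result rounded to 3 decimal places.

P(Die1=2) = 0.014 + 0.074 + 0.029 + 0.048 = 0.165.
P(Die2=1) = 0.100 + 0.062 + 0.074 + 0.092 = 0.328.
Product: 0.165 × 0.328 = 0.054.

0.054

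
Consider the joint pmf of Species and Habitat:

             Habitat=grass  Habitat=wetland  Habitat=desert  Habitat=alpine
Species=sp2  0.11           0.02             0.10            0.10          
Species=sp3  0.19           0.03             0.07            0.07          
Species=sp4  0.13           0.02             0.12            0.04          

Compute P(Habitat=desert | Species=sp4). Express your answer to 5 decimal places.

0.38710

P(Species=sp4) = 0.13 + 0.02 + 0.12 + 0.04 = 0.31.
P(Habitat=desert | Species=sp4) = 0.12/0.31 = 0.38710.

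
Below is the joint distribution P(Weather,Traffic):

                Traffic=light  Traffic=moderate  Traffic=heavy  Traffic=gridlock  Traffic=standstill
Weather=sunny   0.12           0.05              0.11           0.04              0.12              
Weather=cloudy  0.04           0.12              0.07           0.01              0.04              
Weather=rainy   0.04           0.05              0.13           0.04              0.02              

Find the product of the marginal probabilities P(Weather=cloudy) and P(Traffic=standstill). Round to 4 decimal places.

P(Weather=cloudy) = 0.04 + 0.12 + 0.07 + 0.01 + 0.04 = 0.28.
P(Traffic=standstill) = 0.12 + 0.04 + 0.02 = 0.18.
Product: 0.28 × 0.18 = 0.0504.

0.0504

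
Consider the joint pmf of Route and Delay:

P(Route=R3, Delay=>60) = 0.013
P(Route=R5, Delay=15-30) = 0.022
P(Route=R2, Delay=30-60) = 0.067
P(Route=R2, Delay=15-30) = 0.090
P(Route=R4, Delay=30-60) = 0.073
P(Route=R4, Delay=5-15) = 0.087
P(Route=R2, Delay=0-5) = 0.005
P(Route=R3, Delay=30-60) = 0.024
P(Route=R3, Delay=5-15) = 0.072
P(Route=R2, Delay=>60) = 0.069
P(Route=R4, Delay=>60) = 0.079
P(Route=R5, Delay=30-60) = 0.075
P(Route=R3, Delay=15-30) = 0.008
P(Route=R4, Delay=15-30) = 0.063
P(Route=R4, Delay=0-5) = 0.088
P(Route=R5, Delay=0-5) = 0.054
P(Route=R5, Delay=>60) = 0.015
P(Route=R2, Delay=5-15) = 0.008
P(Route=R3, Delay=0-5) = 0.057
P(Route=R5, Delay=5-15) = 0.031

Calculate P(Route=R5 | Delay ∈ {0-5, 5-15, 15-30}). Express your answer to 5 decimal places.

0.18291

P(Delay=0-5) = 0.005 + 0.057 + 0.088 + 0.054 = 0.204.
P(Delay=5-15) = 0.008 + 0.072 + 0.087 + 0.031 = 0.198.
P(Delay=15-30) = 0.090 + 0.008 + 0.063 + 0.022 = 0.183.
P(Delay ∈ {0-5, 5-15, 15-30}) = 0.204 + 0.198 + 0.183 = 0.585; P(Route=R5, Delay ∈ {0-5, 5-15, 15-30}) = 0.054 + 0.031 + 0.022 = 0.107.
P(Route=R5 | Delay ∈ {0-5, 5-15, 15-30}) = 0.107/0.585 = 0.18291.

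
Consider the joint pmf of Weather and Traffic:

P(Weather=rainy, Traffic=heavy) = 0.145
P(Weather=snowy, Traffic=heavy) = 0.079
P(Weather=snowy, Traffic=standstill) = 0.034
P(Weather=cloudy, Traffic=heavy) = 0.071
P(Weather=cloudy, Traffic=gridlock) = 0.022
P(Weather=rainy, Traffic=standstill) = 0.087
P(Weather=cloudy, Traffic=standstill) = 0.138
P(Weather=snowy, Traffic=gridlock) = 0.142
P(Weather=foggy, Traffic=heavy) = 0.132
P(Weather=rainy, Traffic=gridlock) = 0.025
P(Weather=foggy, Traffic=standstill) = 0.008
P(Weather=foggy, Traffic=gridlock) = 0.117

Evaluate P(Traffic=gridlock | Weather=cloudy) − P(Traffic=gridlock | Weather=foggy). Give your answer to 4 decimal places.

P(Weather=cloudy) = 0.071 + 0.022 + 0.138 = 0.231; P(Traffic=gridlock | Weather=cloudy) = 0.022/0.231 = 0.09524.
P(Weather=foggy) = 0.132 + 0.117 + 0.008 = 0.257; P(Traffic=gridlock | Weather=foggy) = 0.117/0.257 = 0.45525.
Difference = -0.3600.

-0.3600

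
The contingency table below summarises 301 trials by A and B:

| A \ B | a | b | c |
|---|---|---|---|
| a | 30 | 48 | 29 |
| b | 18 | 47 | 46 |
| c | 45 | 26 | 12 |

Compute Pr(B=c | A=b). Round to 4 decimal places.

0.4144

Total with A=b: 18 + 47 + 46 = 111.
P(B=c | A=b) = 46/111 = 0.4144.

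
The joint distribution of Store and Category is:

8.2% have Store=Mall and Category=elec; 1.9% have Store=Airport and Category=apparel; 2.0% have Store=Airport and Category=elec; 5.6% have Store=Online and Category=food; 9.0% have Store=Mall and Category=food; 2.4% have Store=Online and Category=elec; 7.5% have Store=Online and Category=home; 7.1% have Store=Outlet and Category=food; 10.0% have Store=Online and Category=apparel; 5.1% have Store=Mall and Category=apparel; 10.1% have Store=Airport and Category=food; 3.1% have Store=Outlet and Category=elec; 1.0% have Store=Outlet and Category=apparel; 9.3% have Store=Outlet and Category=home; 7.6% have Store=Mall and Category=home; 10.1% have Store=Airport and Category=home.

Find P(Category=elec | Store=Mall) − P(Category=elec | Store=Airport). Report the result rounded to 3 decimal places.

P(Store=Mall) = 0.090 + 0.051 + 0.082 + 0.076 = 0.299; P(Category=elec | Store=Mall) = 0.082/0.299 = 0.2742.
P(Store=Airport) = 0.101 + 0.019 + 0.020 + 0.101 = 0.241; P(Category=elec | Store=Airport) = 0.020/0.241 = 0.0830.
Difference = 0.191.

0.191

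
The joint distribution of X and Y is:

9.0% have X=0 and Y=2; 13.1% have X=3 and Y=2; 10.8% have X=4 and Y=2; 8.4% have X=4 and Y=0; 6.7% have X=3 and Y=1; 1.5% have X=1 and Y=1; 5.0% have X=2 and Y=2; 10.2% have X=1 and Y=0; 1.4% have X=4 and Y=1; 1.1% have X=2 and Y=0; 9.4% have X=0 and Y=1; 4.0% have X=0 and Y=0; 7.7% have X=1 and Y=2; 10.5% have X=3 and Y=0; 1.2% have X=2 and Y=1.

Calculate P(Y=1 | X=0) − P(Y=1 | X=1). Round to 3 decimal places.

0.342

P(X=0) = 0.040 + 0.094 + 0.090 = 0.224; P(Y=1 | X=0) = 0.094/0.224 = 0.4196.
P(X=1) = 0.102 + 0.015 + 0.077 = 0.194; P(Y=1 | X=1) = 0.015/0.194 = 0.0773.
Difference = 0.342.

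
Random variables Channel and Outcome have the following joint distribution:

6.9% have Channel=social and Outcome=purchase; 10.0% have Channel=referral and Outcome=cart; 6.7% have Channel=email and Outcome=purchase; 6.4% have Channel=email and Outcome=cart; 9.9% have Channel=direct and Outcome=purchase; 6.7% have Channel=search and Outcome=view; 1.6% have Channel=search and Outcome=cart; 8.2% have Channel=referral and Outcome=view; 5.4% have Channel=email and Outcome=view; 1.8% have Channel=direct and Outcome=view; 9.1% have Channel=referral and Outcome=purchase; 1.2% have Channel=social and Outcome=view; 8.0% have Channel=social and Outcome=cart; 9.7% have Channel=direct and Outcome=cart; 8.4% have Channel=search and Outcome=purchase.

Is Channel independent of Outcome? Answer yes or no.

no

P(Channel=search) = 0.167 and P(Outcome=cart) = 0.357, so their product is 0.05962, but P(Channel=search, Outcome=cart) = 0.016. Since these differ, Channel and Outcome are not independent.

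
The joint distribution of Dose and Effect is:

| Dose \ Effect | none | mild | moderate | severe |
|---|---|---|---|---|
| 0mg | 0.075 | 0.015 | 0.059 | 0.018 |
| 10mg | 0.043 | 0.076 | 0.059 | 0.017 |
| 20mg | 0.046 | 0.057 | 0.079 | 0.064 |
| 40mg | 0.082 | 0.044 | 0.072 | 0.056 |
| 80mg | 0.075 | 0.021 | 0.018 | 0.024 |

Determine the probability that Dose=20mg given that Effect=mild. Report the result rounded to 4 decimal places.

0.2676

P(Effect=mild) = 0.015 + 0.076 + 0.057 + 0.044 + 0.021 = 0.213.
P(Dose=20mg | Effect=mild) = 0.057/0.213 = 0.2676.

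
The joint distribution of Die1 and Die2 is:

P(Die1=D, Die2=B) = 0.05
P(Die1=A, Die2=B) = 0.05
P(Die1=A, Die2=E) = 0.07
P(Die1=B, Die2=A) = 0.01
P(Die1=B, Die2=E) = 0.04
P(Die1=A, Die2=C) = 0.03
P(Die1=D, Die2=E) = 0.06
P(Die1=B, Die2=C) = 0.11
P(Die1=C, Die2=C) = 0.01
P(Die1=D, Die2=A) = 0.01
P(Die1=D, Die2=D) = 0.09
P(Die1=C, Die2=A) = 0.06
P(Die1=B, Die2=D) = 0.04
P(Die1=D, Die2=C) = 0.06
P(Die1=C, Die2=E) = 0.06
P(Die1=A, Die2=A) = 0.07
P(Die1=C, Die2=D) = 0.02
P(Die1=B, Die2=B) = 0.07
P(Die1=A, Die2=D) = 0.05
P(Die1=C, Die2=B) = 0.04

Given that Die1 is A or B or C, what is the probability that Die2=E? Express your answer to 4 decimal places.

0.2329

P(Die1=A) = 0.07 + 0.05 + 0.03 + 0.05 + 0.07 = 0.27.
P(Die1=B) = 0.01 + 0.07 + 0.11 + 0.04 + 0.04 = 0.27.
P(Die1=C) = 0.06 + 0.04 + 0.01 + 0.02 + 0.06 = 0.19.
P(Die1 ∈ {A, B, C}) = 0.27 + 0.27 + 0.19 = 0.73; P(Die2=E, Die1 ∈ {A, B, C}) = 0.07 + 0.04 + 0.06 = 0.17.
P(Die2=E | Die1 ∈ {A, B, C}) = 0.17/0.73 = 0.2329.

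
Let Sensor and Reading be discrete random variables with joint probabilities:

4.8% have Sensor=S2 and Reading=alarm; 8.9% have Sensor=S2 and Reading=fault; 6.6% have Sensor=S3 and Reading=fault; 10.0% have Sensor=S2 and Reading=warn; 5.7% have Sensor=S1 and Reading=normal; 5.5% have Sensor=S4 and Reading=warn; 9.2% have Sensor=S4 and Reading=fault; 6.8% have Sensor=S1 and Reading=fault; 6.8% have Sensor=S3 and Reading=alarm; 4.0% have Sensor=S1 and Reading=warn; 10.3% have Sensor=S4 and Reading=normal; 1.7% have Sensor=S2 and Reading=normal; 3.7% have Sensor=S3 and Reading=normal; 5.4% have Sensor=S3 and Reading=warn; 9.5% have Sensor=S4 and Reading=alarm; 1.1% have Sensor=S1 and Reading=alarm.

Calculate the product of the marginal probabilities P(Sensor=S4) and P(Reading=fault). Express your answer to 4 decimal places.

0.1087

P(Sensor=S4) = 0.103 + 0.055 + 0.095 + 0.092 = 0.345.
P(Reading=fault) = 0.068 + 0.089 + 0.066 + 0.092 = 0.315.
Product: 0.345 × 0.315 = 0.1087.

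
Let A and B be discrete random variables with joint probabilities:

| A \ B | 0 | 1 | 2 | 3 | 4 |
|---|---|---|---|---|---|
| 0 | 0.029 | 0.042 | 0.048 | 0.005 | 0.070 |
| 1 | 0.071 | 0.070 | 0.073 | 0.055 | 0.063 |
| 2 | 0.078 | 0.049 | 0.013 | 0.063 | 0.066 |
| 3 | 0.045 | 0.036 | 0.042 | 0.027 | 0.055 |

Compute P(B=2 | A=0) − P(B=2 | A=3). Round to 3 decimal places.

P(A=0) = 0.029 + 0.042 + 0.048 + 0.005 + 0.070 = 0.194; P(B=2 | A=0) = 0.048/0.194 = 0.2474.
P(A=3) = 0.045 + 0.036 + 0.042 + 0.027 + 0.055 = 0.205; P(B=2 | A=3) = 0.042/0.205 = 0.2049.
Difference = 0.043.

0.043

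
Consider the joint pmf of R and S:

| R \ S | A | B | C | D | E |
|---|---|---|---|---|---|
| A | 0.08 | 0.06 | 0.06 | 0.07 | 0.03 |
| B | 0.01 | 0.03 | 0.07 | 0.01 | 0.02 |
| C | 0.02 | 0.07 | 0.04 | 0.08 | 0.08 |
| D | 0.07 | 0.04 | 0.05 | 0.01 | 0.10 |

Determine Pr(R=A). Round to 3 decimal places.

0.300

P(R=A) = 0.08 + 0.06 + 0.06 + 0.07 + 0.03 = 0.30.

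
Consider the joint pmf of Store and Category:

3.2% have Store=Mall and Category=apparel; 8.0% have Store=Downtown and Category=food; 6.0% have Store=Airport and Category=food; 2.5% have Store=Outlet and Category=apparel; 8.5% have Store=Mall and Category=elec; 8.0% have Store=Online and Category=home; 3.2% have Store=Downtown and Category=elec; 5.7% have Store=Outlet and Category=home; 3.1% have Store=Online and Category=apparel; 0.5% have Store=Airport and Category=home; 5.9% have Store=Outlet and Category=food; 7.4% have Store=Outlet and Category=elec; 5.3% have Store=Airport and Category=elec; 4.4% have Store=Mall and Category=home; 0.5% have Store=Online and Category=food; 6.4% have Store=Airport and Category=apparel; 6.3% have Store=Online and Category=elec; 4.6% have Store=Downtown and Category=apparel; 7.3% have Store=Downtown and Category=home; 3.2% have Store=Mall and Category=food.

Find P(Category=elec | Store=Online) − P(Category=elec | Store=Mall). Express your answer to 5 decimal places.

P(Store=Online) = 0.005 + 0.031 + 0.063 + 0.080 = 0.179; P(Category=elec | Store=Online) = 0.063/0.179 = 0.351955.
P(Store=Mall) = 0.032 + 0.032 + 0.085 + 0.044 = 0.193; P(Category=elec | Store=Mall) = 0.085/0.193 = 0.440415.
Difference = -0.08846.

-0.08846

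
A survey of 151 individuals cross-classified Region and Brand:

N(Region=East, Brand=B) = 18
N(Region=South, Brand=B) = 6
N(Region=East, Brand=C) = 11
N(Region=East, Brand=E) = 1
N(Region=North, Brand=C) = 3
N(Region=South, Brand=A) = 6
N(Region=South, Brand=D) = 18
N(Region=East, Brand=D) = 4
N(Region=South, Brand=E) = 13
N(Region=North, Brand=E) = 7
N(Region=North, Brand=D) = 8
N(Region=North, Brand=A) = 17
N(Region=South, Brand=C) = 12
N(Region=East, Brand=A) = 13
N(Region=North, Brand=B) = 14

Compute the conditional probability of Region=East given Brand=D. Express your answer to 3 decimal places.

Total with Brand=D: 8 + 18 + 4 = 30.
P(Region=East | Brand=D) = 4/30 = 0.133.

0.133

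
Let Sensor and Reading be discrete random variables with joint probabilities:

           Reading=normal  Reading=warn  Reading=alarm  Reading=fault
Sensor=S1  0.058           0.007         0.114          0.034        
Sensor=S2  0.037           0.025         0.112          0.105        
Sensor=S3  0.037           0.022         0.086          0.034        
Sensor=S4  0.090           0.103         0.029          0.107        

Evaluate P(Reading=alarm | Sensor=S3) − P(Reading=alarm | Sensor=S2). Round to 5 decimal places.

P(Sensor=S3) = 0.037 + 0.022 + 0.086 + 0.034 = 0.179; P(Reading=alarm | Sensor=S3) = 0.086/0.179 = 0.480447.
P(Sensor=S2) = 0.037 + 0.025 + 0.112 + 0.105 = 0.279; P(Reading=alarm | Sensor=S2) = 0.112/0.279 = 0.401434.
Difference = 0.07901.

0.07901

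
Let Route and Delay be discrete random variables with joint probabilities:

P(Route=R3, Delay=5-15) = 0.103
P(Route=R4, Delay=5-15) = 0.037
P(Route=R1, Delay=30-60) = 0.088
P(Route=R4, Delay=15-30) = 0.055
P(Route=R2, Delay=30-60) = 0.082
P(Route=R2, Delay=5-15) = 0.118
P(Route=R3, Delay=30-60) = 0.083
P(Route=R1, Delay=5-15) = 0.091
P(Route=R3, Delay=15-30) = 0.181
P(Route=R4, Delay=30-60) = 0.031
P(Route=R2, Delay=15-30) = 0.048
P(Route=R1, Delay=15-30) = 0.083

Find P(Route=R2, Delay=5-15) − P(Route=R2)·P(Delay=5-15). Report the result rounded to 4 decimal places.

P(Route=R2) = 0.118 + 0.048 + 0.082 = 0.248.
P(Delay=5-15) = 0.091 + 0.118 + 0.103 + 0.037 = 0.349.
P(Route=R2, Delay=5-15) − P(Route=R2)P(Delay=5-15) = 0.118 − 0.248×0.349 = 0.0314.

0.0314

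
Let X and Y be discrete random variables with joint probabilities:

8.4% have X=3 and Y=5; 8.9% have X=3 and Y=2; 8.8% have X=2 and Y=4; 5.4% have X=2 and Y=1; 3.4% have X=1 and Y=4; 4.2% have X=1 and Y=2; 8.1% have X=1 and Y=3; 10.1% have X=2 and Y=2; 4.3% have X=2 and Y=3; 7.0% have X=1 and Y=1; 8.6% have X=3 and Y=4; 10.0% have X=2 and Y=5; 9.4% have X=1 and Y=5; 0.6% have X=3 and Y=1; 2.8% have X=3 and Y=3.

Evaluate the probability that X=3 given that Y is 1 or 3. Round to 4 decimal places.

0.1206

P(Y=1) = 0.070 + 0.054 + 0.006 = 0.130.
P(Y=3) = 0.081 + 0.043 + 0.028 = 0.152.
P(Y ∈ {1, 3}) = 0.130 + 0.152 = 0.282; P(X=3, Y ∈ {1, 3}) = 0.006 + 0.028 = 0.034.
P(X=3 | Y ∈ {1, 3}) = 0.034/0.282 = 0.1206.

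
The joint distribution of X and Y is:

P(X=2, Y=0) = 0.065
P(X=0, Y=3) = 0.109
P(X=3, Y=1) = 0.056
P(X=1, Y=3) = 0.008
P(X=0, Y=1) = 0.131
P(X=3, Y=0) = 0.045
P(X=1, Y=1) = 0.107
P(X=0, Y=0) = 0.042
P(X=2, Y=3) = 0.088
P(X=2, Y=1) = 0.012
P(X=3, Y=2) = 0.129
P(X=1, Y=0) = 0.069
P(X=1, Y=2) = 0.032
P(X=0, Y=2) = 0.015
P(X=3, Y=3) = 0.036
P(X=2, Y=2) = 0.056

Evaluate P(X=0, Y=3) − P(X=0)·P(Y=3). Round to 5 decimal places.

P(X=0) = 0.042 + 0.131 + 0.015 + 0.109 = 0.297.
P(Y=3) = 0.109 + 0.008 + 0.088 + 0.036 = 0.241.
P(X=0, Y=3) − P(X=0)P(Y=3) = 0.109 − 0.297×0.241 = 0.03742.

0.03742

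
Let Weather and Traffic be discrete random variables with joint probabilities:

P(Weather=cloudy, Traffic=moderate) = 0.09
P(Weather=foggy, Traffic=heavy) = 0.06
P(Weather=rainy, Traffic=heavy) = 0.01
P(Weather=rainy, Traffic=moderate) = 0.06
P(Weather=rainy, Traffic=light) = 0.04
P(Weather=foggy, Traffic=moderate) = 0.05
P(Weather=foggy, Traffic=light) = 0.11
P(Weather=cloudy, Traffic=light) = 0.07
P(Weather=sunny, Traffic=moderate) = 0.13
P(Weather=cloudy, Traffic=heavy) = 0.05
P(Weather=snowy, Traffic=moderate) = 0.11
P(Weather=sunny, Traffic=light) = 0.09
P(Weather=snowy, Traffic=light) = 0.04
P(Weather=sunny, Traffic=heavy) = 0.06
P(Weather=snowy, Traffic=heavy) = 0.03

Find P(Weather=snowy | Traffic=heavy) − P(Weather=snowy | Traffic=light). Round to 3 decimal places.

P(Traffic=heavy) = 0.06 + 0.05 + 0.01 + 0.03 + 0.06 = 0.21; P(Weather=snowy | Traffic=heavy) = 0.03/0.21 = 0.1429.
P(Traffic=light) = 0.09 + 0.07 + 0.04 + 0.04 + 0.11 = 0.35; P(Weather=snowy | Traffic=light) = 0.04/0.35 = 0.1143.
Difference = 0.029.

0.029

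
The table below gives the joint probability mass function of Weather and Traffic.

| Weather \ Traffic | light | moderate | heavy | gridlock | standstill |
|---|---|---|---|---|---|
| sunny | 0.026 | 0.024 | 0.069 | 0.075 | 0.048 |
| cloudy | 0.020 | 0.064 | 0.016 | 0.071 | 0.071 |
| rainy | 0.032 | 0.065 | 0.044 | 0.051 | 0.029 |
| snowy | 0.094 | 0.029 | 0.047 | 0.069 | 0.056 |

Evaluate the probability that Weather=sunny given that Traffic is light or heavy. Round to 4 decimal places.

0.2730

P(Traffic=light) = 0.026 + 0.020 + 0.032 + 0.094 = 0.172.
P(Traffic=heavy) = 0.069 + 0.016 + 0.044 + 0.047 = 0.176.
P(Traffic ∈ {light, heavy}) = 0.172 + 0.176 = 0.348; P(Weather=sunny, Traffic ∈ {light, heavy}) = 0.026 + 0.069 = 0.095.
P(Weather=sunny | Traffic ∈ {light, heavy}) = 0.095/0.348 = 0.2730.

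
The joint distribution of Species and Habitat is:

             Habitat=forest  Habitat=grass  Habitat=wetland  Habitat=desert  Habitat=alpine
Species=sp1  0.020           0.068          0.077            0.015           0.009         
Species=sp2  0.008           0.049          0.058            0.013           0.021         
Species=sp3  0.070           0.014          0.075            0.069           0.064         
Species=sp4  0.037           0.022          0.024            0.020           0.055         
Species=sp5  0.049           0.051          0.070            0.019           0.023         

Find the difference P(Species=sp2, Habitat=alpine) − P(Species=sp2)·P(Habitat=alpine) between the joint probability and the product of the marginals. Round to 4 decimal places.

P(Species=sp2) = 0.008 + 0.049 + 0.058 + 0.013 + 0.021 = 0.149.
P(Habitat=alpine) = 0.009 + 0.021 + 0.064 + 0.055 + 0.023 = 0.172.
P(Species=sp2, Habitat=alpine) − P(Species=sp2)P(Habitat=alpine) = 0.021 − 0.149×0.172 = -0.0046.

-0.0046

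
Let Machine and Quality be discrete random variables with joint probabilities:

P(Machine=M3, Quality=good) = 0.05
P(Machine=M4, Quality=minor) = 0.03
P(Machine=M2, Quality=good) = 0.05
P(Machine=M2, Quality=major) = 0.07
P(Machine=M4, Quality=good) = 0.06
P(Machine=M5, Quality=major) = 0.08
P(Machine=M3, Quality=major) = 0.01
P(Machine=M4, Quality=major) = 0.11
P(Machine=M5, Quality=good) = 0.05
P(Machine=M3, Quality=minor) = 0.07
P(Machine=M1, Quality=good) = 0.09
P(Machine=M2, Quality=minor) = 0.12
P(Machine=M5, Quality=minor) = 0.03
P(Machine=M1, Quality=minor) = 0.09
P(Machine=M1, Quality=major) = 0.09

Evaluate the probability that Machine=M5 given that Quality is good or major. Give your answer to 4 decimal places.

0.1970

P(Quality=good) = 0.09 + 0.05 + 0.05 + 0.06 + 0.05 = 0.30.
P(Quality=major) = 0.09 + 0.07 + 0.01 + 0.11 + 0.08 = 0.36.
P(Quality ∈ {good, major}) = 0.30 + 0.36 = 0.66; P(Machine=M5, Quality ∈ {good, major}) = 0.05 + 0.08 = 0.13.
P(Machine=M5 | Quality ∈ {good, major}) = 0.13/0.66 = 0.1970.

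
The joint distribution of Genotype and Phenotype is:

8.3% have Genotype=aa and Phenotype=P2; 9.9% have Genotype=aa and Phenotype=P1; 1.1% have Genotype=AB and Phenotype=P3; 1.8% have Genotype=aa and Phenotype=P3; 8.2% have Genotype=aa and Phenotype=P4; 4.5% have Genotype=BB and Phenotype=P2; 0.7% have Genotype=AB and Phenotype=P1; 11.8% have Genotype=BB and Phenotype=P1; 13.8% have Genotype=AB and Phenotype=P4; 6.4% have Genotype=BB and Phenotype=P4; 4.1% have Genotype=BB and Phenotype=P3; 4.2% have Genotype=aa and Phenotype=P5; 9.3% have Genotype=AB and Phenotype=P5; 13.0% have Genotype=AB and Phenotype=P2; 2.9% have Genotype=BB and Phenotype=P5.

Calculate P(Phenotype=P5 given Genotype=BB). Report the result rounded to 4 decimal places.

P(Genotype=BB) = 0.118 + 0.045 + 0.041 + 0.064 + 0.029 = 0.297.
P(Phenotype=P5 | Genotype=BB) = 0.029/0.297 = 0.0976.

0.0976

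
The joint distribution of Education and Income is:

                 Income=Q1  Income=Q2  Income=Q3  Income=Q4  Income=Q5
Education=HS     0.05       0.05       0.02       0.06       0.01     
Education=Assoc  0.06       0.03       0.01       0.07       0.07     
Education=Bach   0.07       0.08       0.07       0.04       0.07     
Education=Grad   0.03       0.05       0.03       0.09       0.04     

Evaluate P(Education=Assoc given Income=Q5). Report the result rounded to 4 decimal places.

P(Income=Q5) = 0.01 + 0.07 + 0.07 + 0.04 = 0.19.
P(Education=Assoc | Income=Q5) = 0.07/0.19 = 0.3684.

0.3684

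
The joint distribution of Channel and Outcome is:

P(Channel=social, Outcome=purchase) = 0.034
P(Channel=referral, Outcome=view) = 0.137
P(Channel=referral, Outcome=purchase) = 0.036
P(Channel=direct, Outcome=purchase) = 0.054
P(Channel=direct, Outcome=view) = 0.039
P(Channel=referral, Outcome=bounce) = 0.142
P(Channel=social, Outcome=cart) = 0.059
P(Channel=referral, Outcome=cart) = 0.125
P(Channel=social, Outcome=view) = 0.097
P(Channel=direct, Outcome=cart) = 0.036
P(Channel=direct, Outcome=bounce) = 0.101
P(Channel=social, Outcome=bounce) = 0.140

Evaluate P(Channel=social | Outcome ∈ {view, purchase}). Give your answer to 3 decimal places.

P(Outcome=view) = 0.097 + 0.039 + 0.137 = 0.273.
P(Outcome=purchase) = 0.034 + 0.054 + 0.036 = 0.124.
P(Outcome ∈ {view, purchase}) = 0.273 + 0.124 = 0.397; P(Channel=social, Outcome ∈ {view, purchase}) = 0.097 + 0.034 = 0.131.
P(Channel=social | Outcome ∈ {view, purchase}) = 0.131/0.397 = 0.330.

0.330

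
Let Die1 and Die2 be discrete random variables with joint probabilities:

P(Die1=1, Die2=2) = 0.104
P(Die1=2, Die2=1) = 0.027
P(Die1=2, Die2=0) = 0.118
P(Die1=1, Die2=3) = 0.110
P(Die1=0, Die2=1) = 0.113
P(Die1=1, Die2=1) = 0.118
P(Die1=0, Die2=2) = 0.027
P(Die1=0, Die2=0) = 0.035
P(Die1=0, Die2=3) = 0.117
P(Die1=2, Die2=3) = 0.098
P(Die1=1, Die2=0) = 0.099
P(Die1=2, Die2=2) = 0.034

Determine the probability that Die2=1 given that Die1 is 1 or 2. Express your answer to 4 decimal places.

P(Die1=1) = 0.099 + 0.118 + 0.104 + 0.110 = 0.431.
P(Die1=2) = 0.118 + 0.027 + 0.034 + 0.098 = 0.277.
P(Die1 ∈ {1, 2}) = 0.431 + 0.277 = 0.708; P(Die2=1, Die1 ∈ {1, 2}) = 0.118 + 0.027 = 0.145.
P(Die2=1 | Die1 ∈ {1, 2}) = 0.145/0.708 = 0.2048.

0.2048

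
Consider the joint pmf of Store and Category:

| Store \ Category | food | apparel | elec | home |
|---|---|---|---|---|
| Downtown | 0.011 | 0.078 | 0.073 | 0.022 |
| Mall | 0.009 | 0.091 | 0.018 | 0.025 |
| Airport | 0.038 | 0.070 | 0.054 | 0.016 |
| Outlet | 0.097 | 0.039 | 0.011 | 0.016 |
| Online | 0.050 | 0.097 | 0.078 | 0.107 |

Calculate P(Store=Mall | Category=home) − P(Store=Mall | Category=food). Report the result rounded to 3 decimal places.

0.091

P(Category=home) = 0.022 + 0.025 + 0.016 + 0.016 + 0.107 = 0.186; P(Store=Mall | Category=home) = 0.025/0.186 = 0.1344.
P(Category=food) = 0.011 + 0.009 + 0.038 + 0.097 + 0.050 = 0.205; P(Store=Mall | Category=food) = 0.009/0.205 = 0.0439.
Difference = 0.091.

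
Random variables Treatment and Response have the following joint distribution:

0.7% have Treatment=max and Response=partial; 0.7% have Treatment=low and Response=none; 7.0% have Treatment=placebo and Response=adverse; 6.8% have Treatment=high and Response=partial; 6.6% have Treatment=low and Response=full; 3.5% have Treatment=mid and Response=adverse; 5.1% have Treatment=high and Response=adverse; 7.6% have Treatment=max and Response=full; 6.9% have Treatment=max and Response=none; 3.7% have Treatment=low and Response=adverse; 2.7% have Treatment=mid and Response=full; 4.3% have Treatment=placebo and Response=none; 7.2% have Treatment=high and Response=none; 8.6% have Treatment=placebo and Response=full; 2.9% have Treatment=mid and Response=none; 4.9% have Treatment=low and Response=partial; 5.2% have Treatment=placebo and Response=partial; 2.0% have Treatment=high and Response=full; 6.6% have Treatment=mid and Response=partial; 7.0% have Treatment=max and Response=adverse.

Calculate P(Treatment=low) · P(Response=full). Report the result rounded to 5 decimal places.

0.04373

P(Treatment=low) = 0.007 + 0.049 + 0.066 + 0.037 = 0.159.
P(Response=full) = 0.086 + 0.066 + 0.027 + 0.020 + 0.076 = 0.275.
Product: 0.159 × 0.275 = 0.04373.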